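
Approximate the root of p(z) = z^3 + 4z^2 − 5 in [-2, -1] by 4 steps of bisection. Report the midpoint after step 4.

p(-1.5) = 0.625 > 0, so the root lies in [-1.5, -1]
p(-1.25) = -0.703125 < 0, so the root lies in [-1.5, -1.25]
p(-1.375) = -0.037109 < 0, so the root lies in [-1.5, -1.375]
p(-1.4375) = 0.2952 > 0, so the root lies in [-1.4375, -1.375]

-1.4375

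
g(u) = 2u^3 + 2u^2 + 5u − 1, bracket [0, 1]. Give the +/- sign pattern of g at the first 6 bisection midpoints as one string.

++-+--

m = 0.5, g(m) = 2.25 (+); new bracket [0, 0.5]
m = 0.25, g(m) = 0.40625 (+); new bracket [0, 0.25]
m = 0.125, g(m) = -0.339844 (−); new bracket [0.125, 0.25]
m = 0.1875, g(m) = 0.021 (+); new bracket [0.125, 0.1875]
m = 0.15625, g(m) = -0.1623 (−); new bracket [0.15625, 0.1875]
m = 0.171875, g(m) = -0.0714 (−); new bracket [0.171875, 0.1875]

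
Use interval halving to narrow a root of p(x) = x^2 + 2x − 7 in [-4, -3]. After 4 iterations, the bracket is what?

[-3.875, -3.8125]

midpoint -3.5: p = -1.75 < 0 → [-4, -3.5]
midpoint -3.75: p = -0.4375 < 0 → [-4, -3.75]
midpoint -3.875: p = 0.265625 > 0 → [-3.875, -3.75]
midpoint -3.8125: p = -0.0898 < 0 → [-3.875, -3.8125]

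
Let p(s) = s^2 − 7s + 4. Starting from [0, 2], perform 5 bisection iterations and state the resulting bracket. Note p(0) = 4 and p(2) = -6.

[0.625, 0.6875]

p(1) = -2 < 0, so the root lies in [0, 1]
p(0.5) = 0.75 > 0, so the root lies in [0.5, 1]
p(0.75) = -0.6875 < 0, so the root lies in [0.5, 0.75]
p(0.625) = 0.0156 > 0, so the root lies in [0.625, 0.75]
p(0.6875) = -0.3398 < 0, so the root lies in [0.625, 0.6875]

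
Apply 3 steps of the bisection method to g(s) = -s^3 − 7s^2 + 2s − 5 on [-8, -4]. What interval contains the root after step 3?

[-7.5, -7]

m = -6, g(m) = -53 (−); new bracket [-8, -6]
m = -7, g(m) = -19 (−); new bracket [-8, -7]
m = -7.5, g(m) = 8.125 (+); new bracket [-7.5, -7]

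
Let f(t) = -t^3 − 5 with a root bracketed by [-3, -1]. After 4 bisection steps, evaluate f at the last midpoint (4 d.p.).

t = -2 gives f = 3, positive; keep [-2, -1]
t = -1.5 gives f = -1.625, negative; keep [-2, -1.5]
t = -1.75 gives f = 0.359375, positive; keep [-1.75, -1.5]
t = -1.625 gives f = -0.709, negative; keep [-1.75, -1.625]

-0.7090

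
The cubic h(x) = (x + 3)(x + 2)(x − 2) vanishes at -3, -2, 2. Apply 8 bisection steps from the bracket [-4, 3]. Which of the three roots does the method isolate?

midpoint -0.5: h = -9.375 < 0 → [-0.5, 3]
midpoint 1.25: h = -10.359375 < 0 → [1.25, 3]
midpoint 2.125: h = 2.642578 > 0 → [1.25, 2.125]
midpoint 1.6875: h = -5.4016 < 0 → [1.6875, 2.125]
midpoint 1.90625: h = -1.7967 < 0 → [1.90625, 2.125]
midpoint 2.015625: h = 0.3147 > 0 → [1.90625, 2.015625]
midpoint 1.9609375: h = -0.7676 < 0 → [1.9609375, 2.015625]
midpoint 1.98828125: h = -0.2331 < 0 → [1.98828125, 2.015625]

2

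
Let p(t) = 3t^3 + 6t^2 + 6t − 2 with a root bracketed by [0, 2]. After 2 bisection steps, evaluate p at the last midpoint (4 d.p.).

m = 1, p(m) = 13 (+); new bracket [0, 1]
m = 0.5, p(m) = 2.875 (+); new bracket [0, 0.5]

2.8750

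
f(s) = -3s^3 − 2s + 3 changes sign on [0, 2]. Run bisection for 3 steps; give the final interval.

[0.75, 1]

s = 1 gives f = -2, negative; keep [0, 1]
s = 0.5 gives f = 1.625, positive; keep [0.5, 1]
s = 0.75 gives f = 0.234375, positive; keep [0.75, 1]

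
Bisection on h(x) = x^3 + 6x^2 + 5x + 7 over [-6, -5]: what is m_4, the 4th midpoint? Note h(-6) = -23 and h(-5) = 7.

x = -5.5 gives h = -5.375, negative; keep [-5.5, -5]
x = -5.25 gives h = 1.421875, positive; keep [-5.5, -5.25]
x = -5.375 gives h = -1.818359, negative; keep [-5.375, -5.25]
x = -5.3125 gives h = -0.1594, negative; keep [-5.3125, -5.25]

-5.3125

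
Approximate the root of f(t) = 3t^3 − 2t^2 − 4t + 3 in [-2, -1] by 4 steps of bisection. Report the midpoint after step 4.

m = -1.5, f(m) = -5.625 (−); new bracket [-1.5, -1]
m = -1.25, f(m) = -0.984375 (−); new bracket [-1.25, -1]
m = -1.125, f(m) = 0.697266 (+); new bracket [-1.25, -1.125]
m = -1.1875, f(m) = -0.094 (−); new bracket [-1.1875, -1.125]

-1.1875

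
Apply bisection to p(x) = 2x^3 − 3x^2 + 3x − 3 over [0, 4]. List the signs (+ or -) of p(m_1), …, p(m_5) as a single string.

p(2) = 7 > 0, so the root lies in [0, 2]
p(1) = -1 < 0, so the root lies in [1, 2]
p(1.5) = 1.5 > 0, so the root lies in [1, 1.5]
p(1.25) = -0.0312 < 0, so the root lies in [1.25, 1.5]
p(1.375) = 0.6523 > 0, so the root lies in [1.25, 1.375]

+-+-+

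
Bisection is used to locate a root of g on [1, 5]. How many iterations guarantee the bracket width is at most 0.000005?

Width after n steps is 4/2^n. Need 2^n ≥ 4/0.000005 = 800000.
2^19 = 524288 < 800000 ≤ 2^20 = 1048576, so n = 20.

20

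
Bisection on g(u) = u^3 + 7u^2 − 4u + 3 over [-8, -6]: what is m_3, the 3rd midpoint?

-7.75

midpoint -7: g = 31 > 0 → [-8, -7]
midpoint -7.5: g = 4.875 > 0 → [-8, -7.5]
midpoint -7.75: g = -11.046875 < 0 → [-7.75, -7.5]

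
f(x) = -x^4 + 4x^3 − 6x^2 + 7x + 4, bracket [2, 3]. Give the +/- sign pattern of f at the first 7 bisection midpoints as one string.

m = 2.5, f(m) = 7.4375 (+); new bracket [2.5, 3]
m = 2.75, f(m) = 3.871094 (+); new bracket [2.75, 3]
m = 2.875, f(m) = 1.265381 (+); new bracket [2.875, 3]
m = 2.9375, f(m) = -0.2793 (−); new bracket [2.875, 2.9375]
m = 2.90625, f(m) = 0.5143 (+); new bracket [2.90625, 2.9375]
m = 2.921875, f(m) = 0.1229 (+); new bracket [2.921875, 2.9375]
m = 2.9296875, f(m) = -0.0768 (−); new bracket [2.921875, 2.9296875]

+++-++-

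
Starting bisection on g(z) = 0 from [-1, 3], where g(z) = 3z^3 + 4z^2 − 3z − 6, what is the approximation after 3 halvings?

m = 1, g(m) = -2 (−); new bracket [1, 3]
m = 2, g(m) = 28 (+); new bracket [1, 2]
m = 1.5, g(m) = 8.625 (+); new bracket [1, 1.5]

1.5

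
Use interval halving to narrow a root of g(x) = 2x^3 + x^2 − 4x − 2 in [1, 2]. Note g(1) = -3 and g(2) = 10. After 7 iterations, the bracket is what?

[1.4140625, 1.421875]

midpoint 1.5: g = 1 > 0 → [1, 1.5]
midpoint 1.25: g = -1.53125 < 0 → [1.25, 1.5]
midpoint 1.375: g = -0.410156 < 0 → [1.375, 1.5]
midpoint 1.4375: g = 0.2573 > 0 → [1.375, 1.4375]
midpoint 1.40625: g = -0.0856 < 0 → [1.40625, 1.4375]
midpoint 1.421875: g = 0.0835 > 0 → [1.40625, 1.421875]
midpoint 1.4140625: g = -0.0016 < 0 → [1.4140625, 1.421875]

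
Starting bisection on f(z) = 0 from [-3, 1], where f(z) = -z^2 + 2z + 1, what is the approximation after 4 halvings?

-0.25

f(-1) = -2 < 0, so the root lies in [-1, 1]
f(0) = 1 > 0, so the root lies in [-1, 0]
f(-0.5) = -0.25 < 0, so the root lies in [-0.5, 0]
f(-0.25) = 0.4375 > 0, so the root lies in [-0.5, -0.25]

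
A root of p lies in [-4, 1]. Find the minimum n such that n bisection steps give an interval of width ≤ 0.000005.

Width after n steps is 5/2^n. Need 2^n ≥ 5/0.000005 = 1000000.
2^19 = 524288 < 1000000 ≤ 2^20 = 1048576, so n = 20.

20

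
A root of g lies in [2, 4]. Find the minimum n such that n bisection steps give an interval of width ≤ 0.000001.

Width after n steps is 2/2^n. Need 2^n ≥ 2/0.000001 = 2000000.
2^20 = 1048576 < 2000000 ≤ 2^21 = 2097152, so n = 21.

21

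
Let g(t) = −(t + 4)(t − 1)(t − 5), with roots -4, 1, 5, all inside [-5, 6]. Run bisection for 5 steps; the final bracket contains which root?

t = 0.5 gives g = -10.125, negative; keep [-5, 0.5]
t = -2.25 gives g = -41.234375, negative; keep [-5, -2.25]
t = -3.625 gives g = -14.958984, negative; keep [-5, -3.625]
t = -4.3125 gives g = 15.4602, positive; keep [-4.3125, -3.625]
t = -3.96875 gives g = -1.3926, negative; keep [-4.3125, -3.96875]

-4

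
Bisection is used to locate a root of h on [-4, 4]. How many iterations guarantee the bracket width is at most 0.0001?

Width after n steps is 8/2^n. Need 2^n ≥ 8/0.0001 = 80000.
2^16 = 65536 < 80000 ≤ 2^17 = 131072, so n = 17.

17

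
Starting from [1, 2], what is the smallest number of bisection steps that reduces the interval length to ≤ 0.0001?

14

Width after n steps is 1/2^n. Need 2^n ≥ 1/0.0001 = 10000.
2^13 = 8192 < 10000 ≤ 2^14 = 16384, so n = 14.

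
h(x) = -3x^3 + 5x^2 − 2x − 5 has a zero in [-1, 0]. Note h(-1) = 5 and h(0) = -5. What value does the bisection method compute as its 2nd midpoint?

-0.75

x = -0.5 gives h = -2.375, negative; keep [-1, -0.5]
x = -0.75 gives h = 0.578125, positive; keep [-0.75, -0.5]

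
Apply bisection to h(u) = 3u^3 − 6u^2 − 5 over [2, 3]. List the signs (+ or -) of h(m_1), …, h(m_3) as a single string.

+-+

u = 2.5 gives h = 4.375, positive; keep [2, 2.5]
u = 2.25 gives h = -1.203125, negative; keep [2.25, 2.5]
u = 2.375 gives h = 1.345703, positive; keep [2.25, 2.375]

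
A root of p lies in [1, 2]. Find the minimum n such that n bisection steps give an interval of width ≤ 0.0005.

Width after n steps is 1/2^n. Need 2^n ≥ 1/0.0005 = 2000.
2^10 = 1024 < 2000 ≤ 2^11 = 2048, so n = 11.

11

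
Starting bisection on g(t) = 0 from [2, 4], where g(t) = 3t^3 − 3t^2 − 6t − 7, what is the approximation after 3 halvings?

2.25

t = 3 gives g = 29, positive; keep [2, 3]
t = 2.5 gives g = 6.125, positive; keep [2, 2.5]
t = 2.25 gives g = -1.515625, negative; keep [2.25, 2.5]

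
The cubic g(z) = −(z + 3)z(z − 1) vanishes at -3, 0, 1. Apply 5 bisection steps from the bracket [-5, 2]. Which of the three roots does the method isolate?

-3

midpoint -1.5: g = -5.625 < 0 → [-5, -1.5]
midpoint -3.25: g = 3.453125 > 0 → [-3.25, -1.5]
midpoint -2.375: g = -5.009766 < 0 → [-3.25, -2.375]
midpoint -2.8125: g = -2.0105 < 0 → [-3.25, -2.8125]
midpoint -3.03125: g = 0.3819 > 0 → [-3.03125, -2.8125]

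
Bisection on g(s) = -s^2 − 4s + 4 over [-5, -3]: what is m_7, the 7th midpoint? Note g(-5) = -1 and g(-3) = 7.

-4.828125

s = -4 gives g = 4, positive; keep [-5, -4]
s = -4.5 gives g = 1.75, positive; keep [-5, -4.5]
s = -4.75 gives g = 0.4375, positive; keep [-5, -4.75]
s = -4.875 gives g = -0.2656, negative; keep [-4.875, -4.75]
s = -4.8125 gives g = 0.0898, positive; keep [-4.875, -4.8125]
s = -4.84375 gives g = -0.0869, negative; keep [-4.84375, -4.8125]
s = -4.828125 gives g = 0.0017, positive; keep [-4.84375, -4.828125]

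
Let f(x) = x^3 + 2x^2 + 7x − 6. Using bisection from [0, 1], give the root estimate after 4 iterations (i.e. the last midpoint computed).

0.6875

x = 0.5 gives f = -1.875, negative; keep [0.5, 1]
x = 0.75 gives f = 0.796875, positive; keep [0.5, 0.75]
x = 0.625 gives f = -0.599609, negative; keep [0.625, 0.75]
x = 0.6875 gives f = 0.0828, positive; keep [0.625, 0.6875]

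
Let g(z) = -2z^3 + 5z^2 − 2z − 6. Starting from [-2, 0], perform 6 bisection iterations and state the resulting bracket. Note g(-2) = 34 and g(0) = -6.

[-0.84375, -0.8125]

z = -1 gives g = 3, positive; keep [-1, 0]
z = -0.5 gives g = -3.5, negative; keep [-1, -0.5]
z = -0.75 gives g = -0.84375, negative; keep [-1, -0.75]
z = -0.875 gives g = 0.918, positive; keep [-0.875, -0.75]
z = -0.8125 gives g = -0.0015, negative; keep [-0.875, -0.8125]
z = -0.84375 gives g = 0.4484, positive; keep [-0.84375, -0.8125]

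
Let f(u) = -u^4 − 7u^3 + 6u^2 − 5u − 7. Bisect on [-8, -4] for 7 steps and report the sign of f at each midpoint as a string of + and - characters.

f(-6) = 455 > 0, so the root lies in [-8, -6]
f(-7) = 322 > 0, so the root lies in [-8, -7]
f(-7.5) = 157.0625 > 0, so the root lies in [-8, -7.5]
f(-7.75) = 43.0117 > 0, so the root lies in [-8, -7.75]
f(-7.875) = -22.8577 < 0, so the root lies in [-7.875, -7.75]
f(-7.8125) = 10.8432 > 0, so the root lies in [-7.875, -7.8125]
f(-7.84375) = -5.8134 < 0, so the root lies in [-7.84375, -7.8125]

++++-+-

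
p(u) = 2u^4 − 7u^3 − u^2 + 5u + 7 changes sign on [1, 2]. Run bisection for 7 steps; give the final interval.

p(1.5) = -1.25 < 0, so the root lies in [1, 1.5]
p(1.25) = 2.898438 > 0, so the root lies in [1.25, 1.5]
p(1.375) = 0.936035 > 0, so the root lies in [1.375, 1.5]
p(1.4375) = -0.132 < 0, so the root lies in [1.375, 1.4375]
p(1.40625) = 0.4086 > 0, so the root lies in [1.40625, 1.4375]
p(1.421875) = 0.1399 > 0, so the root lies in [1.421875, 1.4375]
p(1.4296875) = 0.0043 > 0, so the root lies in [1.4296875, 1.4375]

[1.4296875, 1.4375]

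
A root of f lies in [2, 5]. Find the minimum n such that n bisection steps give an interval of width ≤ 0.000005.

20

Width after n steps is 3/2^n. Need 2^n ≥ 3/0.000005 = 600000.
2^19 = 524288 < 600000 ≤ 2^20 = 1048576, so n = 20.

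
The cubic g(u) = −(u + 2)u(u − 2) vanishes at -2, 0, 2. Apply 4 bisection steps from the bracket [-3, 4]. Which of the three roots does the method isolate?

midpoint 0.5: g = 1.875 > 0 → [0.5, 4]
midpoint 2.25: g = -2.390625 < 0 → [0.5, 2.25]
midpoint 1.375: g = 2.900391 > 0 → [1.375, 2.25]
midpoint 1.8125: g = 1.2957 > 0 → [1.8125, 2.25]

2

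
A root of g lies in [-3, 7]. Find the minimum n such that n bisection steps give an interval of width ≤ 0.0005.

15

Width after n steps is 10/2^n. Need 2^n ≥ 10/0.0005 = 20000.
2^14 = 16384 < 20000 ≤ 2^15 = 32768, so n = 15.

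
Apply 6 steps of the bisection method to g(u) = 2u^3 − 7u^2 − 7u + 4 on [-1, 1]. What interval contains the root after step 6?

g(0) = 4 > 0, so the root lies in [0, 1]
g(0.5) = -1 < 0, so the root lies in [0, 0.5]
g(0.25) = 1.84375 > 0, so the root lies in [0.25, 0.5]
g(0.375) = 0.4961 > 0, so the root lies in [0.375, 0.5]
g(0.4375) = -0.2349 < 0, so the root lies in [0.375, 0.4375]
g(0.40625) = 0.1351 > 0, so the root lies in [0.40625, 0.4375]

[0.40625, 0.4375]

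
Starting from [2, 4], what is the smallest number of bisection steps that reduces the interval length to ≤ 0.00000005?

26

Width after n steps is 2/2^n. Need 2^n ≥ 2/0.00000005 = 40000000.
2^25 = 33554432 < 40000000 ≤ 2^26 = 67108864, so n = 26.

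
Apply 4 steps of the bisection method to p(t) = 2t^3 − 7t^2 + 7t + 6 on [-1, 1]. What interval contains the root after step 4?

p(0) = 6 > 0, so the root lies in [-1, 0]
p(-0.5) = 0.5 > 0, so the root lies in [-1, -0.5]
p(-0.75) = -4.03125 < 0, so the root lies in [-0.75, -0.5]
p(-0.625) = -1.5977 < 0, so the root lies in [-0.625, -0.5]

[-0.625, -0.5]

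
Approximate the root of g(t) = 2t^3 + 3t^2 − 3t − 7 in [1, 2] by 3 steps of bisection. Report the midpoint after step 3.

m = 1.5, g(m) = 2 (+); new bracket [1, 1.5]
m = 1.25, g(m) = -2.15625 (−); new bracket [1.25, 1.5]
m = 1.375, g(m) = -0.253906 (−); new bracket [1.375, 1.5]

1.375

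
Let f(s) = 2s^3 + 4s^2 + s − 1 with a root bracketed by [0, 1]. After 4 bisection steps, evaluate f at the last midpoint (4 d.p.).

-0.2358

m = 0.5, f(m) = 0.75 (+); new bracket [0, 0.5]
m = 0.25, f(m) = -0.46875 (−); new bracket [0.25, 0.5]
m = 0.375, f(m) = 0.042969 (+); new bracket [0.25, 0.375]
m = 0.3125, f(m) = -0.2358 (−); new bracket [0.3125, 0.375]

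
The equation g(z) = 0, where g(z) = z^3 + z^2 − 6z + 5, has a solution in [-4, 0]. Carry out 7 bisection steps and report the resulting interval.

[-3.3125, -3.28125]

m = -2, g(m) = 13 (+); new bracket [-4, -2]
m = -3, g(m) = 5 (+); new bracket [-4, -3]
m = -3.5, g(m) = -4.625 (−); new bracket [-3.5, -3]
m = -3.25, g(m) = 0.7344 (+); new bracket [-3.5, -3.25]
m = -3.375, g(m) = -1.8027 (−); new bracket [-3.375, -3.25]
m = -3.3125, g(m) = -0.4993 (−); new bracket [-3.3125, -3.25]
m = -3.28125, g(m) = 0.1262 (+); new bracket [-3.3125, -3.28125]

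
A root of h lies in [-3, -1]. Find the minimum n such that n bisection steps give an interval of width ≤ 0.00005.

16

Width after n steps is 2/2^n. Need 2^n ≥ 2/0.00005 = 40000.
2^15 = 32768 < 40000 ≤ 2^16 = 65536, so n = 16.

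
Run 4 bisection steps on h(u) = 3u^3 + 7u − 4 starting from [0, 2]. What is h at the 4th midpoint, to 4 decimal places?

1.1074

u = 1 gives h = 6, positive; keep [0, 1]
u = 0.5 gives h = -0.125, negative; keep [0.5, 1]
u = 0.75 gives h = 2.515625, positive; keep [0.5, 0.75]
u = 0.625 gives h = 1.1074, positive; keep [0.5, 0.625]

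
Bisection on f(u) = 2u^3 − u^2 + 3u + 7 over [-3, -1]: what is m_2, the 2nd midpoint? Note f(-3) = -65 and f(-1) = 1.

-1.5

midpoint -2: f = -19 < 0 → [-2, -1]
midpoint -1.5: f = -6.5 < 0 → [-1.5, -1]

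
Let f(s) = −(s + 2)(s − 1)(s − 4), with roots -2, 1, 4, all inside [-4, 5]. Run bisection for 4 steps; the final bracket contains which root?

-2

s = 0.5 gives f = -4.375, negative; keep [-4, 0.5]
s = -1.75 gives f = -3.953125, negative; keep [-4, -1.75]
s = -2.875 gives f = 23.310547, positive; keep [-2.875, -1.75]
s = -2.3125 gives f = 6.5344, positive; keep [-2.3125, -1.75]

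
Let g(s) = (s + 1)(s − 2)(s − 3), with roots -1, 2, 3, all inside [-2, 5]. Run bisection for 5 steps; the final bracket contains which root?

g(1.5) = 1.875 > 0, so the root lies in [-2, 1.5]
g(-0.25) = 5.484375 > 0, so the root lies in [-2, -0.25]
g(-1.125) = -1.611328 < 0, so the root lies in [-1.125, -0.25]
g(-0.6875) = 3.0969 > 0, so the root lies in [-1.125, -0.6875]
g(-0.90625) = 1.0643 > 0, so the root lies in [-1.125, -0.90625]

-1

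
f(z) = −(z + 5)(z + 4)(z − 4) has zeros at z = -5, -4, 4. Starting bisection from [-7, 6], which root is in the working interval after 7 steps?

m = -0.5, f(m) = 70.875 (+); new bracket [-0.5, 6]
m = 2.75, f(m) = 65.390625 (+); new bracket [2.75, 6]
m = 4.375, f(m) = -29.443359 (−); new bracket [2.75, 4.375]
m = 3.5625, f(m) = 28.3298 (+); new bracket [3.5625, 4.375]
m = 3.96875, f(m) = 2.2334 (+); new bracket [3.96875, 4.375]
m = 4.171875, f(m) = -12.8823 (−); new bracket [3.96875, 4.171875]
m = 4.0703125, f(m) = -5.1469 (−); new bracket [3.96875, 4.0703125]

4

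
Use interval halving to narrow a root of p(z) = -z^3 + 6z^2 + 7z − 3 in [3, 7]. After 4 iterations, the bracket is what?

[6.75, 7]

midpoint 5: p = 57 > 0 → [5, 7]
midpoint 6: p = 39 > 0 → [6, 7]
midpoint 6.5: p = 21.375 > 0 → [6.5, 7]
midpoint 6.75: p = 10.0781 > 0 → [6.75, 7]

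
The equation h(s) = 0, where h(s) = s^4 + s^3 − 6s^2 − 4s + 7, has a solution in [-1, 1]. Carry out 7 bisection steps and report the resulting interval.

[0.890625, 0.90625]

m = 0, h(m) = 7 (+); new bracket [0, 1]
m = 0.5, h(m) = 3.6875 (+); new bracket [0.5, 1]
m = 0.75, h(m) = 1.363281 (+); new bracket [0.75, 1]
m = 0.875, h(m) = 0.1624 (+); new bracket [0.875, 1]
m = 0.9375, h(m) = -0.427 (−); new bracket [0.875, 0.9375]
m = 0.90625, h(m) = -0.1339 (−); new bracket [0.875, 0.90625]
m = 0.890625, h(m) = 0.0139 (+); new bracket [0.890625, 0.90625]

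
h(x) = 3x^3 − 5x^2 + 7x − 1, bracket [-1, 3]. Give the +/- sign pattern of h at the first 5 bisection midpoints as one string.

m = 1, h(m) = 4 (+); new bracket [-1, 1]
m = 0, h(m) = -1 (−); new bracket [0, 1]
m = 0.5, h(m) = 1.625 (+); new bracket [0, 0.5]
m = 0.25, h(m) = 0.4844 (+); new bracket [0, 0.25]
m = 0.125, h(m) = -0.1973 (−); new bracket [0.125, 0.25]

+-++-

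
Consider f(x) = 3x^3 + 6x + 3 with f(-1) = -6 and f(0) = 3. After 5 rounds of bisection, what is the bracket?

[-0.46875, -0.4375]

x = -0.5 gives f = -0.375, negative; keep [-0.5, 0]
x = -0.25 gives f = 1.453125, positive; keep [-0.5, -0.25]
x = -0.375 gives f = 0.591797, positive; keep [-0.5, -0.375]
x = -0.4375 gives f = 0.1238, positive; keep [-0.5, -0.4375]
x = -0.46875 gives f = -0.1215, negative; keep [-0.46875, -0.4375]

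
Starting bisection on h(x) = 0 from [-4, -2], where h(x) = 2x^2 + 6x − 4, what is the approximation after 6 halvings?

-3.53125

h(-3) = -4 < 0, so the root lies in [-4, -3]
h(-3.5) = -0.5 < 0, so the root lies in [-4, -3.5]
h(-3.75) = 1.625 > 0, so the root lies in [-3.75, -3.5]
h(-3.625) = 0.5312 > 0, so the root lies in [-3.625, -3.5]
h(-3.5625) = 0.0078 > 0, so the root lies in [-3.5625, -3.5]
h(-3.53125) = -0.248 < 0, so the root lies in [-3.5625, -3.53125]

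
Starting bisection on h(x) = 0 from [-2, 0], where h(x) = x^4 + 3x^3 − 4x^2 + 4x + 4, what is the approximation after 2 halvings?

midpoint -1: h = -6 < 0 → [-1, 0]
midpoint -0.5: h = 0.6875 > 0 → [-1, -0.5]

-0.5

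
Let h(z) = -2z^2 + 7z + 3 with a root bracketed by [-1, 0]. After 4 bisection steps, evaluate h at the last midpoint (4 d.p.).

-0.4453

h(-0.5) = -1 < 0, so the root lies in [-0.5, 0]
h(-0.25) = 1.125 > 0, so the root lies in [-0.5, -0.25]
h(-0.375) = 0.09375 > 0, so the root lies in [-0.5, -0.375]
h(-0.4375) = -0.4453 < 0, so the root lies in [-0.4375, -0.375]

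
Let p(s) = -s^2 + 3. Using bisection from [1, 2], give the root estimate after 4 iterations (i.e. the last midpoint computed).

1.6875

s = 1.5 gives p = 0.75, positive; keep [1.5, 2]
s = 1.75 gives p = -0.0625, negative; keep [1.5, 1.75]
s = 1.625 gives p = 0.359375, positive; keep [1.625, 1.75]
s = 1.6875 gives p = 0.1523, positive; keep [1.6875, 1.75]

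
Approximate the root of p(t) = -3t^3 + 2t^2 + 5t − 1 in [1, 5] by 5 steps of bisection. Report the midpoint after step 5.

1.625

midpoint 3: p = -49 < 0 → [1, 3]
midpoint 2: p = -7 < 0 → [1, 2]
midpoint 1.5: p = 0.875 > 0 → [1.5, 2]
midpoint 1.75: p = -2.2031 < 0 → [1.5, 1.75]
midpoint 1.625: p = -0.4668 < 0 → [1.5, 1.625]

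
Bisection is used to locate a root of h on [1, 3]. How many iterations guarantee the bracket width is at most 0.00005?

Width after n steps is 2/2^n. Need 2^n ≥ 2/0.00005 = 40000.
2^15 = 32768 < 40000 ≤ 2^16 = 65536, so n = 16.

16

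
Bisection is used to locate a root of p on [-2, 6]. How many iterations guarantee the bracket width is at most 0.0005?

14

Width after n steps is 8/2^n. Need 2^n ≥ 8/0.0005 = 16000.
2^13 = 8192 < 16000 ≤ 2^14 = 16384, so n = 14.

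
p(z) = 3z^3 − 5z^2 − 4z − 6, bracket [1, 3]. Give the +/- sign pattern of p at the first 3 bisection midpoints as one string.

--+

m = 2, p(m) = -10 (−); new bracket [2, 3]
m = 2.5, p(m) = -0.375 (−); new bracket [2.5, 3]
m = 2.75, p(m) = 7.578125 (+); new bracket [2.5, 2.75]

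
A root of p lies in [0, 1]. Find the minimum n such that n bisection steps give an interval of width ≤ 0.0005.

Width after n steps is 1/2^n. Need 2^n ≥ 1/0.0005 = 2000.
2^10 = 1024 < 2000 ≤ 2^11 = 2048, so n = 11.

11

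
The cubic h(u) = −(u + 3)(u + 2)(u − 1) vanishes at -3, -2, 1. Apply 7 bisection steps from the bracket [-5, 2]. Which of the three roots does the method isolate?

1

u = -1.5 gives h = 1.875, positive; keep [-1.5, 2]
u = 0.25 gives h = 5.484375, positive; keep [0.25, 2]
u = 1.125 gives h = -1.611328, negative; keep [0.25, 1.125]
u = 0.6875 gives h = 3.0969, positive; keep [0.6875, 1.125]
u = 0.90625 gives h = 1.0643, positive; keep [0.90625, 1.125]
u = 1.015625 gives h = -0.1892, negative; keep [0.90625, 1.015625]
u = 0.9609375 gives h = 0.4581, positive; keep [0.9609375, 1.015625]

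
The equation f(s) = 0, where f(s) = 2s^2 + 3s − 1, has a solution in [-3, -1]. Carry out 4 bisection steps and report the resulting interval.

[-1.875, -1.75]

f(-2) = 1 > 0, so the root lies in [-2, -1]
f(-1.5) = -1 < 0, so the root lies in [-2, -1.5]
f(-1.75) = -0.125 < 0, so the root lies in [-2, -1.75]
f(-1.875) = 0.4062 > 0, so the root lies in [-1.875, -1.75]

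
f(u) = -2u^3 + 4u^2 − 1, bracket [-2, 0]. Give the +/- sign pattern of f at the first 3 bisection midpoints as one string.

++-

m = -1, f(m) = 5 (+); new bracket [-1, 0]
m = -0.5, f(m) = 0.25 (+); new bracket [-0.5, 0]
m = -0.25, f(m) = -0.71875 (−); new bracket [-0.5, -0.25]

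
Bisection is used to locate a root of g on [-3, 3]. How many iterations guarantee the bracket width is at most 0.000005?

21

Width after n steps is 6/2^n. Need 2^n ≥ 6/0.000005 = 1200000.
2^20 = 1048576 < 1200000 ≤ 2^21 = 2097152, so n = 21.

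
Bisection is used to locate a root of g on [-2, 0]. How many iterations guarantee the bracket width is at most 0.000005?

19

Width after n steps is 2/2^n. Need 2^n ≥ 2/0.000005 = 400000.
2^18 = 262144 < 400000 ≤ 2^19 = 524288, so n = 19.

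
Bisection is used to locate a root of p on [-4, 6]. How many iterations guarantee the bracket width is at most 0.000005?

21

Width after n steps is 10/2^n. Need 2^n ≥ 10/0.000005 = 2000000.
2^20 = 1048576 < 2000000 ≤ 2^21 = 2097152, so n = 21.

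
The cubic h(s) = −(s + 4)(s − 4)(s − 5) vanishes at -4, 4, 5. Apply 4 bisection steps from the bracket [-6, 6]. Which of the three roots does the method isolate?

-4

h(0) = -80 < 0, so the root lies in [-6, 0]
h(-3) = -56 < 0, so the root lies in [-6, -3]
h(-4.5) = 40.375 > 0, so the root lies in [-4.5, -3]
h(-3.75) = -16.9531 < 0, so the root lies in [-4.5, -3.75]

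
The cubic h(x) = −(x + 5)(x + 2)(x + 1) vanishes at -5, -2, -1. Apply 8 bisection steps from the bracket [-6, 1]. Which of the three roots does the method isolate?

x = -2.5 gives h = -1.875, negative; keep [-6, -2.5]
x = -4.25 gives h = -5.484375, negative; keep [-6, -4.25]
x = -5.125 gives h = 1.611328, positive; keep [-5.125, -4.25]
x = -4.6875 gives h = -3.0969, negative; keep [-5.125, -4.6875]
x = -4.90625 gives h = -1.0643, negative; keep [-5.125, -4.90625]
x = -5.015625 gives h = 0.1892, positive; keep [-5.015625, -4.90625]
x = -4.9609375 gives h = -0.4581, negative; keep [-5.015625, -4.9609375]
x = -4.98828125 gives h = -0.1397, negative; keep [-5.015625, -4.98828125]

-5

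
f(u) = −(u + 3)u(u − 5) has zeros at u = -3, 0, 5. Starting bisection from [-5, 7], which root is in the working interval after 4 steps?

f(1) = 16 > 0, so the root lies in [1, 7]
f(4) = 28 > 0, so the root lies in [4, 7]
f(5.5) = -23.375 < 0, so the root lies in [4, 5.5]
f(4.75) = 9.2031 > 0, so the root lies in [4.75, 5.5]

5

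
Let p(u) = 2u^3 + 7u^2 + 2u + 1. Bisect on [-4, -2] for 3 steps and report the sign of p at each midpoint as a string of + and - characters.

p(-3) = 4 > 0, so the root lies in [-4, -3]
p(-3.5) = -6 < 0, so the root lies in [-3.5, -3]
p(-3.25) = -0.21875 < 0, so the root lies in [-3.25, -3]

+--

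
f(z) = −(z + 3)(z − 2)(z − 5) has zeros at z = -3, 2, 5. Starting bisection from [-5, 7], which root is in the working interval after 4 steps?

z = 1 gives f = -16, negative; keep [-5, 1]
z = -2 gives f = -28, negative; keep [-5, -2]
z = -3.5 gives f = 23.375, positive; keep [-3.5, -2]
z = -2.75 gives f = -9.2031, negative; keep [-3.5, -2.75]

-3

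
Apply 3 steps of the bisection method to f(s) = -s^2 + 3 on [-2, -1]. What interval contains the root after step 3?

[-1.75, -1.625]

midpoint -1.5: f = 0.75 > 0 → [-2, -1.5]
midpoint -1.75: f = -0.0625 < 0 → [-1.75, -1.5]
midpoint -1.625: f = 0.359375 > 0 → [-1.75, -1.625]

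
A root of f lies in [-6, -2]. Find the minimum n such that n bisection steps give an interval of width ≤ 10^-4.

16

Width after n steps is 4/2^n. Need 2^n ≥ 4/10^-4 = 40000.
2^15 = 32768 < 40000 ≤ 2^16 = 65536, so n = 16.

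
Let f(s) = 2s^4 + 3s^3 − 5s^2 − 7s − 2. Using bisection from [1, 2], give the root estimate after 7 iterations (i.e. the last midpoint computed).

f(1.5) = -3.5 < 0, so the root lies in [1.5, 2]
f(1.75) = 5.273438 > 0, so the root lies in [1.5, 1.75]
f(1.625) = 0.240723 > 0, so the root lies in [1.5, 1.625]
f(1.5625) = -1.7795 < 0, so the root lies in [1.5625, 1.625]
f(1.59375) = -0.8083 < 0, so the root lies in [1.59375, 1.625]
f(1.609375) = -0.2937 < 0, so the root lies in [1.609375, 1.625]
f(1.6171875) = -0.029 < 0, so the root lies in [1.6171875, 1.625]

1.6171875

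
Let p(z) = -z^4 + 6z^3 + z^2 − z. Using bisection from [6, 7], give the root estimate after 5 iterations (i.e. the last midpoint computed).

6.15625

midpoint 6.5: p = -101.5625 < 0 → [6, 6.5]
midpoint 6.25: p = -28.222656 < 0 → [6, 6.25]
midpoint 6.125: p = 2.667725 > 0 → [6.125, 6.25]
midpoint 6.1875: p = -12.3191 < 0 → [6.125, 6.1875]
midpoint 6.15625: p = -4.7128 < 0 → [6.125, 6.15625]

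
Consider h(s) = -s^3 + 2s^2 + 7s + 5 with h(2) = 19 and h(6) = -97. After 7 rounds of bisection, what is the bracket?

h(4) = 1 > 0, so the root lies in [4, 6]
h(5) = -35 < 0, so the root lies in [4, 5]
h(4.5) = -14.125 < 0, so the root lies in [4, 4.5]
h(4.25) = -5.8906 < 0, so the root lies in [4, 4.25]
h(4.125) = -2.2832 < 0, so the root lies in [4, 4.125]
h(4.0625) = -0.6018 < 0, so the root lies in [4, 4.0625]
h(4.03125) = 0.209 > 0, so the root lies in [4.03125, 4.0625]

[4.03125, 4.0625]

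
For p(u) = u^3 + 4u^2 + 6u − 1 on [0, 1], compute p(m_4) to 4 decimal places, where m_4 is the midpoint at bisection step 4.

p(0.5) = 3.125 > 0, so the root lies in [0, 0.5]
p(0.25) = 0.765625 > 0, so the root lies in [0, 0.25]
p(0.125) = -0.185547 < 0, so the root lies in [0.125, 0.25]
p(0.1875) = 0.2722 > 0, so the root lies in [0.125, 0.1875]

0.2722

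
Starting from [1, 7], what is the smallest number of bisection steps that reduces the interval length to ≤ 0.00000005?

27

Width after n steps is 6/2^n. Need 2^n ≥ 6/0.00000005 = 120000000.
2^26 = 67108864 < 120000000 ≤ 2^27 = 134217728, so n = 27.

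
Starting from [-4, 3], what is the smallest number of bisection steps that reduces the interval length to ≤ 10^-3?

13

Width after n steps is 7/2^n. Need 2^n ≥ 7/10^-3 = 7000.
2^12 = 4096 < 7000 ≤ 2^13 = 8192, so n = 13.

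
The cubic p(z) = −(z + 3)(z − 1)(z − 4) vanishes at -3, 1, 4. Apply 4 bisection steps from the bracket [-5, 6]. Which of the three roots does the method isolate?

-3

p(0.5) = -6.125 < 0, so the root lies in [-5, 0.5]
p(-2.25) = -15.234375 < 0, so the root lies in [-5, -2.25]
p(-3.625) = 22.041016 > 0, so the root lies in [-3.625, -2.25]
p(-2.9375) = -1.7073 < 0, so the root lies in [-3.625, -2.9375]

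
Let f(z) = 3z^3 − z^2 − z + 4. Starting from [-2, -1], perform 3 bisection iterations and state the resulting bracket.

[-1.125, -1]

midpoint -1.5: f = -6.875 < 0 → [-1.5, -1]
midpoint -1.25: f = -2.171875 < 0 → [-1.25, -1]
midpoint -1.125: f = -0.412109 < 0 → [-1.125, -1]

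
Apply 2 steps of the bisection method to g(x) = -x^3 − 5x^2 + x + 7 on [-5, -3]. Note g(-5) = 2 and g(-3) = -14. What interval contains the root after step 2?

[-5, -4.5]

midpoint -4: g = -13 < 0 → [-5, -4]
midpoint -4.5: g = -7.625 < 0 → [-5, -4.5]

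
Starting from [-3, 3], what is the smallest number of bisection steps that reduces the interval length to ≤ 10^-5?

Width after n steps is 6/2^n. Need 2^n ≥ 6/10^-5 = 600000.
2^19 = 524288 < 600000 ≤ 2^20 = 1048576, so n = 20.

20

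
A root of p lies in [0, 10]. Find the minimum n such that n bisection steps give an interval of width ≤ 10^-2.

10

Width after n steps is 10/2^n. Need 2^n ≥ 10/10^-2 = 1000.
2^9 = 512 < 1000 ≤ 2^10 = 1024, so n = 10.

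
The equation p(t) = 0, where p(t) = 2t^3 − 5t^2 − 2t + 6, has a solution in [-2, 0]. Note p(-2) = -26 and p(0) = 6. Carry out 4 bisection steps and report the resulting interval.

[-1.125, -1]

t = -1 gives p = 1, positive; keep [-2, -1]
t = -1.5 gives p = -9, negative; keep [-1.5, -1]
t = -1.25 gives p = -3.21875, negative; keep [-1.25, -1]
t = -1.125 gives p = -0.9258, negative; keep [-1.125, -1]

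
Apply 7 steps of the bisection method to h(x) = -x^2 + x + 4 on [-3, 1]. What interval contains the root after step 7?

x = -1 gives h = 2, positive; keep [-3, -1]
x = -2 gives h = -2, negative; keep [-2, -1]
x = -1.5 gives h = 0.25, positive; keep [-2, -1.5]
x = -1.75 gives h = -0.8125, negative; keep [-1.75, -1.5]
x = -1.625 gives h = -0.2656, negative; keep [-1.625, -1.5]
x = -1.5625 gives h = -0.0039, negative; keep [-1.5625, -1.5]
x = -1.53125 gives h = 0.124, positive; keep [-1.5625, -1.53125]

[-1.5625, -1.53125]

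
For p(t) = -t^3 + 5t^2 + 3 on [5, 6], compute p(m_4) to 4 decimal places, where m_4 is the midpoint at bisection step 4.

t = 5.5 gives p = -12.125, negative; keep [5, 5.5]
t = 5.25 gives p = -3.890625, negative; keep [5, 5.25]
t = 5.125 gives p = -0.283203, negative; keep [5, 5.125]
t = 5.0625 gives p = 1.3982, positive; keep [5.0625, 5.125]

1.3982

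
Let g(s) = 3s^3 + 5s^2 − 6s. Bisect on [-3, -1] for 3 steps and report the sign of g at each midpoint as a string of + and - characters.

m = -2, g(m) = 8 (+); new bracket [-3, -2]
m = -2.5, g(m) = -0.625 (−); new bracket [-2.5, -2]
m = -2.25, g(m) = 4.640625 (+); new bracket [-2.5, -2.25]

+-+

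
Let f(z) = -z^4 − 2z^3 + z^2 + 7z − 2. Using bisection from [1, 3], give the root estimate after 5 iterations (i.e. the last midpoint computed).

m = 2, f(m) = -16 (−); new bracket [1, 2]
m = 1.5, f(m) = -1.0625 (−); new bracket [1, 1.5]
m = 1.25, f(m) = 1.964844 (+); new bracket [1.25, 1.5]
m = 1.375, f(m) = 0.7419 (+); new bracket [1.375, 1.5]
m = 1.4375, f(m) = -0.082 (−); new bracket [1.375, 1.4375]

1.4375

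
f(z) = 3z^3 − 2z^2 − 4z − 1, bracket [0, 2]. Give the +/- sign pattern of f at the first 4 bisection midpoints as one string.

m = 1, f(m) = -4 (−); new bracket [1, 2]
m = 1.5, f(m) = -1.375 (−); new bracket [1.5, 2]
m = 1.75, f(m) = 1.953125 (+); new bracket [1.5, 1.75]
m = 1.625, f(m) = 0.0918 (+); new bracket [1.5, 1.625]

--++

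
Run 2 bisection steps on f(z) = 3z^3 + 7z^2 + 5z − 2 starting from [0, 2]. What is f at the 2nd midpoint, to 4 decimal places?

2.6250

z = 1 gives f = 13, positive; keep [0, 1]
z = 0.5 gives f = 2.625, positive; keep [0, 0.5]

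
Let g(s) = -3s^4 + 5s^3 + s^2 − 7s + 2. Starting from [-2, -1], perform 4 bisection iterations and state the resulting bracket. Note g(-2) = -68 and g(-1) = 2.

[-1.125, -1.0625]

midpoint -1.5: g = -17.3125 < 0 → [-1.5, -1]
midpoint -1.25: g = -4.777344 < 0 → [-1.25, -1]
midpoint -1.125: g = -0.783936 < 0 → [-1.125, -1]
midpoint -1.0625: g = 0.7458 > 0 → [-1.125, -1.0625]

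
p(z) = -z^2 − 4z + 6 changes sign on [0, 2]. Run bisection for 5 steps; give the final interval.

[1.125, 1.1875]

z = 1 gives p = 1, positive; keep [1, 2]
z = 1.5 gives p = -2.25, negative; keep [1, 1.5]
z = 1.25 gives p = -0.5625, negative; keep [1, 1.25]
z = 1.125 gives p = 0.2344, positive; keep [1.125, 1.25]
z = 1.1875 gives p = -0.1602, negative; keep [1.125, 1.1875]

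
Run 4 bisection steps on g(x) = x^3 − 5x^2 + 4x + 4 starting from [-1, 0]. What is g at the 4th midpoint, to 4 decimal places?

-0.0100

midpoint -0.5: g = 0.625 > 0 → [-1, -0.5]
midpoint -0.75: g = -2.234375 < 0 → [-0.75, -0.5]
midpoint -0.625: g = -0.697266 < 0 → [-0.625, -0.5]
midpoint -0.5625: g = -0.01 < 0 → [-0.5625, -0.5]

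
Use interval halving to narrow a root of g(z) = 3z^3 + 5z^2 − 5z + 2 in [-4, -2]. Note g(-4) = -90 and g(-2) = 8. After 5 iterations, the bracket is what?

m = -3, g(m) = -19 (−); new bracket [-3, -2]
m = -2.5, g(m) = -1.125 (−); new bracket [-2.5, -2]
m = -2.25, g(m) = 4.390625 (+); new bracket [-2.5, -2.25]
m = -2.375, g(m) = 1.8887 (+); new bracket [-2.5, -2.375]
m = -2.4375, g(m) = 0.448 (+); new bracket [-2.5, -2.4375]

[-2.5, -2.4375]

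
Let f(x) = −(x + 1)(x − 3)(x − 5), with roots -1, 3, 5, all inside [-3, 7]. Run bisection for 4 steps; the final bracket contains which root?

-1

x = 2 gives f = -9, negative; keep [-3, 2]
x = -0.5 gives f = -9.625, negative; keep [-3, -0.5]
x = -1.75 gives f = 24.046875, positive; keep [-1.75, -0.5]
x = -1.125 gives f = 3.1582, positive; keep [-1.125, -0.5]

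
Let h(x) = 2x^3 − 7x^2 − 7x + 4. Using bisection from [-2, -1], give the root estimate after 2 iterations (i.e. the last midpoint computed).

-1.25

h(-1.5) = -8 < 0, so the root lies in [-1.5, -1]
h(-1.25) = -2.09375 < 0, so the root lies in [-1.25, -1]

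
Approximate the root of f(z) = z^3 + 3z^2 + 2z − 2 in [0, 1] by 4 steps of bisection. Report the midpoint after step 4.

m = 0.5, f(m) = -0.125 (−); new bracket [0.5, 1]
m = 0.75, f(m) = 1.609375 (+); new bracket [0.5, 0.75]
m = 0.625, f(m) = 0.666016 (+); new bracket [0.5, 0.625]
m = 0.5625, f(m) = 0.2522 (+); new bracket [0.5, 0.5625]

0.5625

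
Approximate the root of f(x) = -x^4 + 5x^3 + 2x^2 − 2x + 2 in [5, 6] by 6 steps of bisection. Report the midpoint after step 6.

midpoint 5.5: f = -31.6875 < 0 → [5, 5.5]
midpoint 5.25: f = 10.449219 > 0 → [5.25, 5.5]
midpoint 5.375: f = -9.201416 < 0 → [5.25, 5.375]
midpoint 5.3125: f = 0.9663 > 0 → [5.3125, 5.375]
midpoint 5.34375: f = -4.0305 < 0 → [5.3125, 5.34375]
midpoint 5.328125: f = -1.5105 < 0 → [5.3125, 5.328125]

5.328125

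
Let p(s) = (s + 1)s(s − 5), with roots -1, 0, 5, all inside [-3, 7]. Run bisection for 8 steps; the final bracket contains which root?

p(2) = -18 < 0, so the root lies in [2, 7]
p(4.5) = -12.375 < 0, so the root lies in [4.5, 7]
p(5.75) = 29.109375 > 0, so the root lies in [4.5, 5.75]
p(5.125) = 3.9238 > 0, so the root lies in [4.5, 5.125]
p(4.8125) = -5.2449 < 0, so the root lies in [4.8125, 5.125]
p(4.96875) = -0.9268 < 0, so the root lies in [4.96875, 5.125]
p(5.046875) = 1.4305 > 0, so the root lies in [4.96875, 5.046875]
p(5.0078125) = 0.235 > 0, so the root lies in [4.96875, 5.0078125]

5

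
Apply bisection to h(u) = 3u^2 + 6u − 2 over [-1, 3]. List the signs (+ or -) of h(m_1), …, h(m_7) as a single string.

+-+-++-

u = 1 gives h = 7, positive; keep [-1, 1]
u = 0 gives h = -2, negative; keep [0, 1]
u = 0.5 gives h = 1.75, positive; keep [0, 0.5]
u = 0.25 gives h = -0.3125, negative; keep [0.25, 0.5]
u = 0.375 gives h = 0.6719, positive; keep [0.25, 0.375]
u = 0.3125 gives h = 0.168, positive; keep [0.25, 0.3125]
u = 0.28125 gives h = -0.0752, negative; keep [0.28125, 0.3125]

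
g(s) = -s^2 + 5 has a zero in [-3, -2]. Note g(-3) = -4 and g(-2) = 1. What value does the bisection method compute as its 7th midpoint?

-2.2421875

m = -2.5, g(m) = -1.25 (−); new bracket [-2.5, -2]
m = -2.25, g(m) = -0.0625 (−); new bracket [-2.25, -2]
m = -2.125, g(m) = 0.484375 (+); new bracket [-2.25, -2.125]
m = -2.1875, g(m) = 0.2148 (+); new bracket [-2.25, -2.1875]
m = -2.21875, g(m) = 0.0771 (+); new bracket [-2.25, -2.21875]
m = -2.234375, g(m) = 0.0076 (+); new bracket [-2.25, -2.234375]
m = -2.2421875, g(m) = -0.0274 (−); new bracket [-2.2421875, -2.234375]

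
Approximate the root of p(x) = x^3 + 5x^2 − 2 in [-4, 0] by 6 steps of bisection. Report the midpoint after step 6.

-0.6875

x = -2 gives p = 10, positive; keep [-2, 0]
x = -1 gives p = 2, positive; keep [-1, 0]
x = -0.5 gives p = -0.875, negative; keep [-1, -0.5]
x = -0.75 gives p = 0.3906, positive; keep [-0.75, -0.5]
x = -0.625 gives p = -0.291, negative; keep [-0.75, -0.625]
x = -0.6875 gives p = 0.0383, positive; keep [-0.6875, -0.625]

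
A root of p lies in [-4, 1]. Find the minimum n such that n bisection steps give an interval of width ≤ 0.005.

10

Width after n steps is 5/2^n. Need 2^n ≥ 5/0.005 = 1000.
2^9 = 512 < 1000 ≤ 2^10 = 1024, so n = 10.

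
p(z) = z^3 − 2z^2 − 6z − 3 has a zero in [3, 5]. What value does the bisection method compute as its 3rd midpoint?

z = 4 gives p = 5, positive; keep [3, 4]
z = 3.5 gives p = -5.625, negative; keep [3.5, 4]
z = 3.75 gives p = -0.890625, negative; keep [3.75, 4]

3.75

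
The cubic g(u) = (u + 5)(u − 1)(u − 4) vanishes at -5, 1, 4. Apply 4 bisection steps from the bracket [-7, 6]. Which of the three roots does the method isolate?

-5

g(-0.5) = 30.375 > 0, so the root lies in [-7, -0.5]
g(-3.75) = 46.015625 > 0, so the root lies in [-7, -3.75]
g(-5.375) = -22.412109 < 0, so the root lies in [-5.375, -3.75]
g(-4.5625) = 20.8376 > 0, so the root lies in [-5.375, -4.5625]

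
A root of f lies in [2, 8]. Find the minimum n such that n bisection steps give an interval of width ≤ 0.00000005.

27

Width after n steps is 6/2^n. Need 2^n ≥ 6/0.00000005 = 120000000.
2^26 = 67108864 < 120000000 ≤ 2^27 = 134217728, so n = 27.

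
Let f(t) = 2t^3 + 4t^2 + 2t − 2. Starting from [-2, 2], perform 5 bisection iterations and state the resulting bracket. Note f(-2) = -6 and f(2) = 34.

m = 0, f(m) = -2 (−); new bracket [0, 2]
m = 1, f(m) = 6 (+); new bracket [0, 1]
m = 0.5, f(m) = 0.25 (+); new bracket [0, 0.5]
m = 0.25, f(m) = -1.2188 (−); new bracket [0.25, 0.5]
m = 0.375, f(m) = -0.582 (−); new bracket [0.375, 0.5]

[0.375, 0.5]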